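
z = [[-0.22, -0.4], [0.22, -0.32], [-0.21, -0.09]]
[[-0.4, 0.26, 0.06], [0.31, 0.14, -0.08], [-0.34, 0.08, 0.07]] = z@[[1.58, -0.16, -0.33], [0.13, -0.56, 0.02]]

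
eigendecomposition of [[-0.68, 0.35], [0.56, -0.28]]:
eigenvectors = [[-0.77, -0.45], [0.63, -0.89]]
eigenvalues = [-0.97, 0.01]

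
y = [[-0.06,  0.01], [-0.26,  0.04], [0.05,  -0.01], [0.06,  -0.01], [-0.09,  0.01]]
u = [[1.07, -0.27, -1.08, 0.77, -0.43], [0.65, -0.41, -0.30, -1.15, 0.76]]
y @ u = [[-0.06,0.01,0.06,-0.06,0.03], [-0.25,0.05,0.27,-0.25,0.14], [0.05,-0.01,-0.05,0.05,-0.03], [0.06,-0.01,-0.06,0.06,-0.03], [-0.09,0.02,0.09,-0.08,0.05]]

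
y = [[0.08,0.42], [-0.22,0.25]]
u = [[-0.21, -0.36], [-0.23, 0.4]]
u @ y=[[0.06, -0.18], [-0.11, 0.00]]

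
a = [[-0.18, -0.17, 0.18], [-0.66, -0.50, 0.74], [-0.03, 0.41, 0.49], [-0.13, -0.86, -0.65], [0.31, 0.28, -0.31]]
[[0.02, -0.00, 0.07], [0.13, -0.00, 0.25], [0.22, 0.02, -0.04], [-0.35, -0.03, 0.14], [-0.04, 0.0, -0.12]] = a @ [[0.06, -0.24, 0.14],[0.15, 0.16, -0.35],[0.33, -0.11, 0.22]]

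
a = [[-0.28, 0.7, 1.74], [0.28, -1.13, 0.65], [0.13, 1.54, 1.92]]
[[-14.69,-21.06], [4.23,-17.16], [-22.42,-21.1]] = a @ [[-1.3, -4.60], [-7.34, 5.41], [-5.7, -15.02]]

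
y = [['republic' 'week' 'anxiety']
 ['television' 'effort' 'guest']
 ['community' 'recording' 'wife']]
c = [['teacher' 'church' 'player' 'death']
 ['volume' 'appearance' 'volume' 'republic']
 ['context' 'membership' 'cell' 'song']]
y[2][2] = 'wife'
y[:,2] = ['anxiety', 'guest', 'wife']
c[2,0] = 'context'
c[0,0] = 'teacher'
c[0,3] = 'death'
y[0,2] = 'anxiety'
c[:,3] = ['death', 'republic', 'song']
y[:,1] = ['week', 'effort', 'recording']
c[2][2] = 'cell'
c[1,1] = 'appearance'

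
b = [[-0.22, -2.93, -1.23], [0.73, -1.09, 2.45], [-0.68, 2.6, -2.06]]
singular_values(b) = [4.45, 3.09, 0.0]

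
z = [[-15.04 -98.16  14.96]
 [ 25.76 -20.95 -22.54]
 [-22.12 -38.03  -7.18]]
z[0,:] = [-15.04, -98.16, 14.96]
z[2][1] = -38.03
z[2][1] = -38.03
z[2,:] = [-22.12, -38.03, -7.18]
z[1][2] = -22.54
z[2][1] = -38.03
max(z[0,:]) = 14.96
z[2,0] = -22.12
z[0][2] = 14.96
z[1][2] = -22.54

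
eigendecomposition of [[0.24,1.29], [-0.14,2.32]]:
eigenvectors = [[-1.00, -0.54], [-0.07, -0.84]]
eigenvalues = [0.33, 2.23]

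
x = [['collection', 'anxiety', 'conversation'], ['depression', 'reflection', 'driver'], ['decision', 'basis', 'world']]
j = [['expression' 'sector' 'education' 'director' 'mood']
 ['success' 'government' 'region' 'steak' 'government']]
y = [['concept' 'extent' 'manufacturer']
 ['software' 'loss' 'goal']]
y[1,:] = ['software', 'loss', 'goal']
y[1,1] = 'loss'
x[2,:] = ['decision', 'basis', 'world']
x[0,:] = ['collection', 'anxiety', 'conversation']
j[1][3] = 'steak'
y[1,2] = 'goal'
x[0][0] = 'collection'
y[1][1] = 'loss'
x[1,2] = 'driver'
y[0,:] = ['concept', 'extent', 'manufacturer']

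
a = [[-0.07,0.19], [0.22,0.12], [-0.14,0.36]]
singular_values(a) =[0.44, 0.25]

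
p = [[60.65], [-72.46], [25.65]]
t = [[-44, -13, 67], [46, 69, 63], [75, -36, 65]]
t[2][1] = -36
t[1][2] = 63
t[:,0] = [-44, 46, 75]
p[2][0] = 25.65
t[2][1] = -36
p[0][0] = 60.65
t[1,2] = 63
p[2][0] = 25.65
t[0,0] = -44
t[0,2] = 67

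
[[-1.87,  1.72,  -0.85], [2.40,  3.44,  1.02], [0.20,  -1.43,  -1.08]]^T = [[-1.87, 2.40, 0.2], [1.72, 3.44, -1.43], [-0.85, 1.02, -1.08]]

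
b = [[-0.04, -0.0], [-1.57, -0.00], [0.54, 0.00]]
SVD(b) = [[-0.02, -0.95], [-0.95, 0.13], [0.33, 0.30]] @ diag([1.6607528413343149, -0.0]) @ [[1.0, 0.00], [0.0, 1.00]]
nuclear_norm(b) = 1.66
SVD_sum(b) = [[-0.04,0.00], [-1.57,0.0], [0.54,0.0]] + [[-0.00, 0.00], [-0.00, -0.00], [-0.0, -0.00]]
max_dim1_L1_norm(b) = 1.57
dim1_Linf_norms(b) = [0.04, 1.57, 0.54]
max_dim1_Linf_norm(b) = 1.57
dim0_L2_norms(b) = [1.66, 0.0]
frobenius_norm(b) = 1.66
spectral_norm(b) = 1.66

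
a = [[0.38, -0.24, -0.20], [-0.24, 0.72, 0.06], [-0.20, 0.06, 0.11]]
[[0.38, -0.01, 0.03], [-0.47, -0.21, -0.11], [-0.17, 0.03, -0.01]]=a @ [[0.8, -0.20, -0.03],[-0.39, -0.37, -0.16],[0.09, 0.09, -0.02]]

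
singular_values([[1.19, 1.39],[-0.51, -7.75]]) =[7.91, 1.08]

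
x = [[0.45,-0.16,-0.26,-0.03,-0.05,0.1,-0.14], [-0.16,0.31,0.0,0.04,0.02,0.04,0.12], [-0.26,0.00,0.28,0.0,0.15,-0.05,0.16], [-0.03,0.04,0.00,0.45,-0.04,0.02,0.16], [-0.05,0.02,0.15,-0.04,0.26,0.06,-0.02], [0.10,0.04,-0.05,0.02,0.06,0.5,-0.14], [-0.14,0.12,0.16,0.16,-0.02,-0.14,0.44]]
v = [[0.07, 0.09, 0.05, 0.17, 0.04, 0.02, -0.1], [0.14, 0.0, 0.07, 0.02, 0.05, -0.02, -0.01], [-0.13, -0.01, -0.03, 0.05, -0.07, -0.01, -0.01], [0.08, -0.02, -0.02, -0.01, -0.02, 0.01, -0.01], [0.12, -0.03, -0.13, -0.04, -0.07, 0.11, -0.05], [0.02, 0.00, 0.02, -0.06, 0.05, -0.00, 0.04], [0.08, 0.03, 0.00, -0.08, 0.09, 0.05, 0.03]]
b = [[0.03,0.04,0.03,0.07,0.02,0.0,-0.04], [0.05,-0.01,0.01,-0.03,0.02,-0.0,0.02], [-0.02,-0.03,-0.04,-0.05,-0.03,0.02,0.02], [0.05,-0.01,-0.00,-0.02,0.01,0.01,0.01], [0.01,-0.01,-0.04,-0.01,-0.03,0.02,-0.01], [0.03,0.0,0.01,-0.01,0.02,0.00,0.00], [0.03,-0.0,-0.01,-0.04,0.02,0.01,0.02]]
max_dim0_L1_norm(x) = 1.19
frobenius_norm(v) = 0.45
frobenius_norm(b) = 0.18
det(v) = -0.00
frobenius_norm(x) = 1.26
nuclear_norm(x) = 2.70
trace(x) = 2.69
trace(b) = -0.05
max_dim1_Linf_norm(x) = 0.5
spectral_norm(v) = 0.29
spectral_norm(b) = 0.14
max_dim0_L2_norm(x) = 0.57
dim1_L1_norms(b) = [0.23, 0.14, 0.21, 0.11, 0.13, 0.07, 0.13]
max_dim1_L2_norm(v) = 0.24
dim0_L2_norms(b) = [0.09, 0.05, 0.07, 0.1, 0.06, 0.03, 0.05]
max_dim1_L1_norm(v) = 0.55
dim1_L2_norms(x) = [0.57, 0.37, 0.44, 0.48, 0.31, 0.54, 0.55]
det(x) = -0.00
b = x @ v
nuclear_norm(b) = 0.33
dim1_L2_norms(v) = [0.24, 0.17, 0.16, 0.09, 0.23, 0.09, 0.16]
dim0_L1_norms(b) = [0.22, 0.1, 0.14, 0.23, 0.15, 0.06, 0.12]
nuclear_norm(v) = 0.87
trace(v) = -0.01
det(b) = 0.00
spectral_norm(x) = 0.92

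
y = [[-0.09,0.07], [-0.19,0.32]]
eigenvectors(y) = [[-0.89, -0.18], [-0.45, -0.98]]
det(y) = -0.02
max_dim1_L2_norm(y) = 0.37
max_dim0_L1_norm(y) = 0.39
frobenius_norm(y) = 0.39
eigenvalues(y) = [-0.05, 0.28]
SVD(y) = [[-0.28, -0.96], [-0.96, 0.28]] @ diag([0.38716564321003605, 0.04003454405584046]) @ [[0.54, -0.84], [0.84, 0.54]]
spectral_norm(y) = 0.39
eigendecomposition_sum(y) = [[-0.06, 0.01],[-0.03, 0.01]] + [[-0.03,  0.06], [-0.16,  0.31]]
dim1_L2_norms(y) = [0.11, 0.37]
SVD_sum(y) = [[-0.06, 0.09],[-0.20, 0.31]] + [[-0.03, -0.02], [0.01, 0.01]]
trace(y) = 0.23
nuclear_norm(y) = 0.43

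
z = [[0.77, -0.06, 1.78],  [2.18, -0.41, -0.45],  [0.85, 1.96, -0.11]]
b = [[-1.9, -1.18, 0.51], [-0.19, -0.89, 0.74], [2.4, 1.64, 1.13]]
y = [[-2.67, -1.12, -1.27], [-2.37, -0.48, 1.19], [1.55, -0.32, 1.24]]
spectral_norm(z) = 2.51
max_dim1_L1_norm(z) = 3.04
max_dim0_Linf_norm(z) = 2.18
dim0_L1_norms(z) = [3.8, 2.43, 2.34]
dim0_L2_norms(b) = [3.07, 2.21, 1.44]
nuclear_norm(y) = 6.90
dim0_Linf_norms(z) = [2.18, 1.96, 1.78]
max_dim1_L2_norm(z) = 2.26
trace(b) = -1.66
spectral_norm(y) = 4.07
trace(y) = -1.91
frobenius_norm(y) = 4.62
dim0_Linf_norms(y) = [2.67, 1.12, 1.27]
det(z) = 8.95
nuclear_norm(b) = 5.69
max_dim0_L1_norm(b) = 4.49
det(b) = 2.80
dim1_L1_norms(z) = [2.61, 3.04, 2.92]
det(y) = -6.69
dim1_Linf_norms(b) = [1.9, 0.89, 2.4]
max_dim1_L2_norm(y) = 3.16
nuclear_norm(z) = 6.29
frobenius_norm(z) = 3.67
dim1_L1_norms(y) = [5.06, 4.04, 3.11]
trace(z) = 0.25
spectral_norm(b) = 3.76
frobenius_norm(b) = 4.05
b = y + z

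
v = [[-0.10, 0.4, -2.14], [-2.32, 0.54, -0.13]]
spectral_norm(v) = 2.47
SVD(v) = [[0.48, 0.88],[0.88, -0.48]] @ diag([2.466906421995688, 2.086833176158658]) @ [[-0.85, 0.27, -0.46],[0.49, 0.04, -0.87]]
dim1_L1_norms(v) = [2.64, 2.99]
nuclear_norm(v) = 4.55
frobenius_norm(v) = 3.23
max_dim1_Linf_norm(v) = 2.32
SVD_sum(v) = [[-1.00, 0.32, -0.54],  [-1.83, 0.58, -1.0]] + [[0.9, 0.08, -1.6],[-0.49, -0.04, 0.87]]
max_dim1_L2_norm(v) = 2.39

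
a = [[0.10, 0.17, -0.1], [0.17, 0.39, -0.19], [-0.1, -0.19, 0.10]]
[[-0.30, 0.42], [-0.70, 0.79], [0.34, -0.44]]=a @ [[-0.11, 2.75],[-2.01, 0.71],[-0.55, -0.26]]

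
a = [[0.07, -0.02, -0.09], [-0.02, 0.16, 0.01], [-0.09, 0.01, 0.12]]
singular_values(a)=[0.2, 0.15, 0.0]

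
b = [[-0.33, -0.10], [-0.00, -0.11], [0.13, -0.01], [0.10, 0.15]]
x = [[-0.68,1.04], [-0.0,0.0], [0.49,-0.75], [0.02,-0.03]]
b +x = [[-1.01, 0.94], [-0.00, -0.11], [0.62, -0.76], [0.12, 0.12]]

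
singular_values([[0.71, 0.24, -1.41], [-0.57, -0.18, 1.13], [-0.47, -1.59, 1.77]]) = [3.04, 0.92, 0.0]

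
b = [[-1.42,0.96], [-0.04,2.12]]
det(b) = -2.97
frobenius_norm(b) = 2.73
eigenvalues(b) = [-1.41, 2.11]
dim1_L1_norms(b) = [2.38, 2.16]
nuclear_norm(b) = 3.66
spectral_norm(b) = 2.44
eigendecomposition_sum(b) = [[-1.41, 0.38], [-0.02, 0.00]] + [[-0.01,  0.58], [-0.02,  2.12]]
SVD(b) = [[0.57, 0.82], [0.82, -0.57]] @ diag([2.43912519985748, 1.2184696382841094]) @ [[-0.35, 0.94],  [-0.94, -0.35]]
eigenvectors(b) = [[-1.00, -0.26], [-0.01, -0.96]]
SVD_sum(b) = [[-0.48, 1.31],[-0.69, 1.88]] + [[-0.94, -0.35], [0.65, 0.24]]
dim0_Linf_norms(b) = [1.42, 2.12]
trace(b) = 0.70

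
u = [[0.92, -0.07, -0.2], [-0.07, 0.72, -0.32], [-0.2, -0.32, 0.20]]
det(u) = -0.00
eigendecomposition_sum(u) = [[-0.00, -0.0, -0.0], [-0.00, -0.0, -0.00], [-0.0, -0.0, -0.0]] + [[0.88, 0.09, -0.27], [0.09, 0.01, -0.03], [-0.27, -0.03, 0.08]] + [[0.04,-0.16,0.07], [-0.16,0.71,-0.29], [0.07,-0.29,0.12]]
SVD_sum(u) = [[0.88, 0.09, -0.27],[0.09, 0.01, -0.03],[-0.27, -0.03, 0.08]] + [[0.04, -0.16, 0.07],[-0.16, 0.71, -0.29],[0.07, -0.29, 0.12]] + [[-0.00, -0.0, -0.0], [-0.00, -0.00, -0.0], [-0.0, -0.0, -0.0]]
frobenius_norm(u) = 1.30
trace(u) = 1.84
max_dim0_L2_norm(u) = 0.94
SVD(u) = [[-0.95, 0.21, 0.22], [-0.1, -0.90, 0.41], [0.29, 0.37, 0.88]] @ diag([0.9730948230091819, 0.8674596002394519, 0.0005544232486341697]) @ [[-0.95, -0.10, 0.29], [0.21, -0.90, 0.37], [-0.22, -0.41, -0.88]]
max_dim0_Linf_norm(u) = 0.92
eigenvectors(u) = [[-0.22, -0.95, 0.21], [-0.41, -0.10, -0.9], [-0.88, 0.29, 0.37]]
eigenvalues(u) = [-0.0, 0.97, 0.87]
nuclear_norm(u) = 1.84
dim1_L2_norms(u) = [0.94, 0.79, 0.43]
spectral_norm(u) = 0.97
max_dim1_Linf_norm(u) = 0.92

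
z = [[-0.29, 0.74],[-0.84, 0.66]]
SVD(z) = [[-0.58,  -0.82], [-0.82,  0.58]] @ diag([1.2889966236896704, 0.3337479649625303]) @ [[0.66,-0.75], [-0.75,-0.66]]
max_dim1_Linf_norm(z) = 0.84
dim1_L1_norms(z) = [1.03, 1.5]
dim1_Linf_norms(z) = [0.74, 0.84]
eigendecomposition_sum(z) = [[(-0.15+0.38j), 0.37-0.11j], [(-0.42+0.12j), (0.33+0.24j)]] + [[-0.15-0.38j, 0.37+0.11j], [-0.42-0.12j, 0.33-0.24j]]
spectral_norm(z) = 1.29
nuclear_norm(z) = 1.62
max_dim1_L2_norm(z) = 1.07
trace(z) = 0.37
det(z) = 0.43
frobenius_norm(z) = 1.33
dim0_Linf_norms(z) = [0.84, 0.74]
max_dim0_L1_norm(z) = 1.4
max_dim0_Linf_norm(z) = 0.84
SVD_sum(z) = [[-0.49, 0.56], [-0.69, 0.79]] + [[0.2, 0.18],[-0.15, -0.13]]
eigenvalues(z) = [(0.19+0.63j), (0.19-0.63j)]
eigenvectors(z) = [[-0.41+0.55j,-0.41-0.55j], [(-0.73+0j),-0.73-0.00j]]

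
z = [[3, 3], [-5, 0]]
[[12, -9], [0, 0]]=z @[[0, 0], [4, -3]]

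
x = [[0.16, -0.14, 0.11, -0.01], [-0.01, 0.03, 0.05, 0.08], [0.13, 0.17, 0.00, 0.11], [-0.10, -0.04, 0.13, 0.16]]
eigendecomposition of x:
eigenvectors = [[0.07, 0.66, -0.34, 0.1], [0.39, 0.24, -0.03, -0.48], [0.62, 0.68, 0.80, -0.69], [0.68, 0.22, -0.49, 0.54]]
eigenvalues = [0.24, 0.22, -0.13, 0.01]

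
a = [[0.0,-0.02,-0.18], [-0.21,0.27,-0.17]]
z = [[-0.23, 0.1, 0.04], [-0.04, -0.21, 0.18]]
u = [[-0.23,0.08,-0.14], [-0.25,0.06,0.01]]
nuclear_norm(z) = 0.53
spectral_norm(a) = 0.39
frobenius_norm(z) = 0.38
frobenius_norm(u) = 0.38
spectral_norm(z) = 0.28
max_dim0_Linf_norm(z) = 0.23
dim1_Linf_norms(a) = [0.18, 0.27]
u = z + a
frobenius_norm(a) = 0.42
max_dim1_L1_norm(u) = 0.45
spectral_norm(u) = 0.37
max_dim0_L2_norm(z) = 0.23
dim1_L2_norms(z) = [0.25, 0.28]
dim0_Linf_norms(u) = [0.25, 0.08, 0.14]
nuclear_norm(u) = 0.47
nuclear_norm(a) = 0.55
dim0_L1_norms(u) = [0.48, 0.14, 0.15]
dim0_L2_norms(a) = [0.21, 0.27, 0.25]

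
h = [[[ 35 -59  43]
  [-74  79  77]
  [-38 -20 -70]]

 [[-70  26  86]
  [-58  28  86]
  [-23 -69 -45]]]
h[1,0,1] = 26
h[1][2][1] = -69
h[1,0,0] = -70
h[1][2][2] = -45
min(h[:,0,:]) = -70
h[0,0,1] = -59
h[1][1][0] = -58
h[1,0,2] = 86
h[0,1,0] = -74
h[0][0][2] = 43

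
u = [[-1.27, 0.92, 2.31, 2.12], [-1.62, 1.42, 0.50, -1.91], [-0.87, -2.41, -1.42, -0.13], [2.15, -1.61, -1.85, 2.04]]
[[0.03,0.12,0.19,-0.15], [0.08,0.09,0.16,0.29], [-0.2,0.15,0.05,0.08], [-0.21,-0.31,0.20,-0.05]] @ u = [[-0.72, -0.02, 0.14, -0.50], [0.24, -0.65, -0.53, 0.57], [0.14, -0.22, -0.61, -0.55], [0.49, -1.03, -0.83, 0.02]]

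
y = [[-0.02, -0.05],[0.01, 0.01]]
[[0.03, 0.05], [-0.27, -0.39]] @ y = [[-0.00,  -0.0], [0.00,  0.01]]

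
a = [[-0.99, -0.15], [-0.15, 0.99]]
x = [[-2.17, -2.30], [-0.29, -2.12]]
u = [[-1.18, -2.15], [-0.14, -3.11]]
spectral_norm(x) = 3.66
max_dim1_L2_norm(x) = 3.16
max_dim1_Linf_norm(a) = 0.99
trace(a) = 0.00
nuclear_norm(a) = 2.00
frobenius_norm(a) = 1.42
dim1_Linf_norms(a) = [0.99, 0.99]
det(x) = 3.93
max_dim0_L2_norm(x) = 3.13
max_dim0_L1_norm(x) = 4.42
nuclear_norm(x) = 4.74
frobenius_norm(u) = 3.96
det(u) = 3.37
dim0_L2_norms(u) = [1.19, 3.78]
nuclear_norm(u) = 4.74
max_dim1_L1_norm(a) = 1.14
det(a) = -1.00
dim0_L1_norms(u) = [1.32, 5.26]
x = a + u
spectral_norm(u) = 3.87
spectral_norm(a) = 1.00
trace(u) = -4.29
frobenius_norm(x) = 3.82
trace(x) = -4.29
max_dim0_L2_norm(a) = 1.0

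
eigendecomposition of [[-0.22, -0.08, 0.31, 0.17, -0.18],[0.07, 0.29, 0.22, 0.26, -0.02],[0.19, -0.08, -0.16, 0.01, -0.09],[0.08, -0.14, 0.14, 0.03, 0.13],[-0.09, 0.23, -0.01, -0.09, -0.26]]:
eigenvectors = [[(-0.05+0.43j), -0.05-0.43j, (0.85+0j), (-0.21-0.1j), -0.21+0.10j], [(0.72+0j), 0.72-0.00j, 0.08+0.00j, -0.07-0.03j, (-0.07+0.03j)], [(-0.05+0.29j), (-0.05-0.29j), -0.45+0.00j, -0.57+0.09j, (-0.57-0.09j)], [-0.07+0.28j, (-0.07-0.28j), (-0.06+0j), (0.65+0j), (0.65-0j)], [0.24-0.25j, 0.24+0.25j, 0.25+0.00j, -0.33+0.28j, (-0.33-0.28j)]]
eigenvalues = [(0.24+0.24j), (0.24-0.24j), (-0.45+0j), (-0.17+0.07j), (-0.17-0.07j)]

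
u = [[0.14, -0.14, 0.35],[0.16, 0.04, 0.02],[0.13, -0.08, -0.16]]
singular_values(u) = [0.41, 0.23, 0.11]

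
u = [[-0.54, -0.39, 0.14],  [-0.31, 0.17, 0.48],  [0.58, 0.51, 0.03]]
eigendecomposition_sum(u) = [[-0.54, -0.29, 0.22], [-0.37, -0.2, 0.15], [0.51, 0.28, -0.21]] + [[0.02,-0.00,0.01],[-0.02,0.01,-0.02],[0.02,-0.00,0.01]] + [[-0.02, -0.10, -0.09], [0.08, 0.36, 0.34], [0.05, 0.24, 0.23]]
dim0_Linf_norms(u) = [0.58, 0.51, 0.48]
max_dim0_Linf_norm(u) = 0.58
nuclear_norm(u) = 1.65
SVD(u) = [[-0.65,-0.02,0.76], [-0.23,-0.95,-0.22], [0.72,-0.32,0.61]] @ diag([1.0405466940378425, 0.5765332709160477, 0.03117635408063049]) @ [[0.81, 0.56, -0.17], [0.21, -0.55, -0.81], [0.55, -0.62, 0.56]]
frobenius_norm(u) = 1.19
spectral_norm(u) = 1.04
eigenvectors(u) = [[0.65, 0.56, -0.22], [0.45, -0.63, 0.82], [-0.62, 0.54, 0.54]]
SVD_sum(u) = [[-0.55, -0.38, 0.12], [-0.19, -0.13, 0.04], [0.61, 0.42, -0.13]] + [[-0.0,0.01,0.01], [-0.11,0.30,0.44], [-0.04,0.10,0.15]] + [[0.01, -0.01, 0.01], [-0.00, 0.0, -0.0], [0.01, -0.01, 0.01]]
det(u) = -0.02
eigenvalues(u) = [-0.94, 0.03, 0.57]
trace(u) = -0.34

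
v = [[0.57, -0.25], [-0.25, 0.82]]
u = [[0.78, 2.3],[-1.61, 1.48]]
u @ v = [[-0.13, 1.69],  [-1.29, 1.62]]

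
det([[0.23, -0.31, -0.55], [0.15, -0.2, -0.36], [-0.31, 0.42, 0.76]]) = 0.000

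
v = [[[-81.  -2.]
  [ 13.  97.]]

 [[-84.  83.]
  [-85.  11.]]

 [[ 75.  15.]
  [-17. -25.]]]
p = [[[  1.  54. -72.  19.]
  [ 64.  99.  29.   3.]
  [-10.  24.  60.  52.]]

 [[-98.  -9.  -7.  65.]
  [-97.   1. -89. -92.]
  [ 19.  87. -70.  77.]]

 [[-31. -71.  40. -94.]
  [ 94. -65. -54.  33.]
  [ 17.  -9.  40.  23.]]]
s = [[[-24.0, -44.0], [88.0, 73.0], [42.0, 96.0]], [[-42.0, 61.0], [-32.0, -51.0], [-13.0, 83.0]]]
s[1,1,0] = -32.0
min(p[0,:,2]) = -72.0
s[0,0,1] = -44.0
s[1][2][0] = -13.0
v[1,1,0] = -85.0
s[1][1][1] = -51.0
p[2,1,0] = 94.0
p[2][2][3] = 23.0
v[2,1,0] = -17.0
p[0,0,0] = 1.0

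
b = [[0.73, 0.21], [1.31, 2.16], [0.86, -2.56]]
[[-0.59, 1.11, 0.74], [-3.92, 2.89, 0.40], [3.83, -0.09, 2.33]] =b@[[-0.34,1.38,1.16], [-1.61,0.5,-0.52]]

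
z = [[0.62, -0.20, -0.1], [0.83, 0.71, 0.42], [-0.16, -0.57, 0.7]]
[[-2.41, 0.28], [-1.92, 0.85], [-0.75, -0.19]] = z @ [[-3.44, 0.60], [1.63, 0.39], [-0.53, 0.18]]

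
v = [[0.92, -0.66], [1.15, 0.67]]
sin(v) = [[1.09, -0.52], [0.91, 0.9]]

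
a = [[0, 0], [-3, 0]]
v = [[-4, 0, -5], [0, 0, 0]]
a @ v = [[0, 0, 0], [12, 0, 15]]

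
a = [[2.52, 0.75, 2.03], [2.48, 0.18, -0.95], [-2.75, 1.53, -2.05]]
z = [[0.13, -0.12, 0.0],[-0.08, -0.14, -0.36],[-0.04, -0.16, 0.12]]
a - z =[[2.39, 0.87, 2.03],[2.56, 0.32, -0.59],[-2.71, 1.69, -2.17]]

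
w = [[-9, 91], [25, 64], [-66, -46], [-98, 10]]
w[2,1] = -46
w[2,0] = -66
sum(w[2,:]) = -112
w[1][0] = 25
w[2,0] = -66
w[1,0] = 25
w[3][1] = 10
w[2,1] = -46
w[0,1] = 91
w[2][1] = -46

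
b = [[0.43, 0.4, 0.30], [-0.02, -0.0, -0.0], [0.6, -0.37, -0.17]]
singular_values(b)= [0.75, 0.64, 0.0]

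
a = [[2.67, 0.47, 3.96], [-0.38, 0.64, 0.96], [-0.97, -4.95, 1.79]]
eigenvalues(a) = [(2.58+0j), (1.26+2.88j), (1.26-2.88j)]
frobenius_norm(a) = 7.29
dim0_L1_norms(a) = [4.02, 6.06, 6.71]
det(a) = 25.54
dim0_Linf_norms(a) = [2.67, 4.95, 3.96]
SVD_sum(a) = [[-0.02,-1.46,0.96], [0.0,0.0,-0.0], [-0.05,-4.29,2.81]] + [[2.57, 1.98, 3.07],[0.42, 0.32, 0.5],[-0.88, -0.67, -1.05]] + [[0.12, -0.05, -0.07], [-0.80, 0.31, 0.47], [-0.04, 0.02, 0.02]]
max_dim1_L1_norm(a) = 7.71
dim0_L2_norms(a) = [2.87, 5.01, 4.45]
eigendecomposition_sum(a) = [[(1.61+0j), (-4.93+0j), 2.09+0.00j],[(-0.32+0j), (0.97+0j), -0.41-0.00j],[0.00+0.00j, (-0+0j), 0.00+0.00j]] + [[(0.53+0.41j),2.70+2.10j,0.94-1.80j], [-0.03+0.22j,(-0.16+1.14j),(0.68-0.03j)], [-0.49+0.21j,(-2.47+1.08j),(0.89+1.33j)]] + [[0.53-0.41j, 2.70-2.10j, 0.94+1.80j], [-0.03-0.22j, (-0.16-1.14j), (0.68+0.03j)], [-0.49-0.21j, (-2.47-1.08j), (0.89-1.33j)]]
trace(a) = 5.10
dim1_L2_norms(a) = [4.8, 1.21, 5.35]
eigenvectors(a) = [[0.98+0.00j, 0.76+0.00j, 0.76-0.00j],[-0.19+0.00j, (0.13+0.22j), (0.13-0.22j)],[0j, (-0.29+0.53j), (-0.29-0.53j)]]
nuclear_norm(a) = 11.18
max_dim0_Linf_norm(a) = 4.95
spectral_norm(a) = 5.42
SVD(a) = [[0.32, 0.94, -0.14],[-0.0, 0.15, 0.99],[0.95, -0.32, 0.05]] @ diag([5.421208854967766, 4.774044768970839, 0.9866565231534613]) @ [[-0.01, -0.84, 0.55], [0.58, 0.44, 0.69], [-0.82, 0.32, 0.48]]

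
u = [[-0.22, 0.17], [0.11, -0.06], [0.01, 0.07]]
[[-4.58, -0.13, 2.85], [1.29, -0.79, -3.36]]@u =[[1.02,  -0.57],[-0.4,  0.03]]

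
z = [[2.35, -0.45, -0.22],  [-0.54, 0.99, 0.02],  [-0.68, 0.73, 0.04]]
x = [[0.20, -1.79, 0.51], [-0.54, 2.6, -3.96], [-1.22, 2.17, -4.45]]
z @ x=[[0.98, -5.85, 3.96], [-0.67, 3.58, -4.28], [-0.58, 3.20, -3.42]]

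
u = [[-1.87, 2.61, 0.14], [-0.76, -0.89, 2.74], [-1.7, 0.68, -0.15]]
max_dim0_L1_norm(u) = 4.33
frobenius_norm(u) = 4.75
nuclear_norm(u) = 7.46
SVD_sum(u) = [[-2.1,2.39,-0.15],[0.20,-0.22,0.01],[-1.08,1.23,-0.08]] + [[-0.05, -0.03, 0.12],[-0.99, -0.70, 2.70],[-0.09, -0.06, 0.25]] + [[0.28, 0.25, 0.17], [0.04, 0.03, 0.02], [-0.53, -0.49, -0.32]]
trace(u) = -2.91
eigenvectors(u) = [[(-0.64+0j), (-0.64-0j), 0.76+0.00j], [(-0.48-0.4j), -0.48+0.40j, (-0.39+0j)], [-0.09-0.45j, (-0.09+0.45j), 0.52+0.00j]]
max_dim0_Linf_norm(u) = 2.74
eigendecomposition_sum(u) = [[-0.39+0.59j, 0.42+0.48j, (0.87-0.5j)],[-0.66+0.20j, 0.01+0.62j, (0.96+0.17j)],[-0.47-0.19j, -0.28+0.36j, (0.48+0.54j)]] + [[(-0.39-0.59j), 0.42-0.48j, 0.87+0.50j], [(-0.66-0.2j), (0.01-0.62j), 0.96-0.17j], [(-0.47+0.19j), (-0.28-0.36j), 0.48-0.54j]] + [[(-1.1+0j), (1.78-0j), -1.59-0.00j], [0.56-0.00j, (-0.91+0j), 0.82+0.00j], [-0.76+0.00j, (1.23-0j), -1.10-0.00j]]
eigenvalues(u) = [(0.1+1.75j), (0.1-1.75j), (-3.11+0j)]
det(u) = -9.50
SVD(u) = [[0.89, -0.05, 0.46], [-0.08, -0.99, 0.06], [0.46, -0.09, -0.89]] @ diag([3.5936506503220587, 2.979701355441807, 0.8876118722832063]) @ [[-0.66, 0.75, -0.05], [0.33, 0.24, -0.91], [0.67, 0.62, 0.41]]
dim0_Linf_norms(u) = [1.87, 2.61, 2.74]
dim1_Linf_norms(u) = [2.61, 2.74, 1.7]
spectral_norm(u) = 3.59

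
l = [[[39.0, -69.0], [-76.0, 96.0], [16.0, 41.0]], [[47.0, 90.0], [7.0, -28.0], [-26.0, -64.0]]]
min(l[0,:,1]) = -69.0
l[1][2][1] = -64.0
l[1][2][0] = -26.0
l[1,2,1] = -64.0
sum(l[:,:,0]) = 7.0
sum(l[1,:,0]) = 28.0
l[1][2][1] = -64.0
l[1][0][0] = 47.0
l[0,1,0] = -76.0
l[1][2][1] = -64.0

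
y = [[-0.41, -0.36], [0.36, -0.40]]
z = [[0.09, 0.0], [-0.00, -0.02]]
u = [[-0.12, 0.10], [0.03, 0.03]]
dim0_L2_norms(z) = [0.09, 0.02]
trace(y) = -0.81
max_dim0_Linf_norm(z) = 0.09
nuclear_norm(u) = 0.20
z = u @ y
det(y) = 0.29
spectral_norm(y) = 0.55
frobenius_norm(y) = 0.77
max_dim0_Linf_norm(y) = 0.41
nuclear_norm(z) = 0.11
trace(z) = 0.07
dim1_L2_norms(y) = [0.55, 0.54]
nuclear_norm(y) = 1.08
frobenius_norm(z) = 0.09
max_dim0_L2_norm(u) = 0.12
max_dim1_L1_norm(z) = 0.09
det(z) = -0.00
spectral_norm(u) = 0.16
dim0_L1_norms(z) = [0.09, 0.02]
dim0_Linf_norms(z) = [0.09, 0.02]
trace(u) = -0.09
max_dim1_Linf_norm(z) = 0.09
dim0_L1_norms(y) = [0.77, 0.76]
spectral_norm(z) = 0.09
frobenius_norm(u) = 0.16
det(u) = -0.01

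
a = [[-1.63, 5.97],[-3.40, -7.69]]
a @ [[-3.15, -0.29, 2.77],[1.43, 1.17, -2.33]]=[[13.67,7.46,-18.43], [-0.29,-8.01,8.50]]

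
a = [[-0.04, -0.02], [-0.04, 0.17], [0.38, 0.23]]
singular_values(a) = [0.45, 0.16]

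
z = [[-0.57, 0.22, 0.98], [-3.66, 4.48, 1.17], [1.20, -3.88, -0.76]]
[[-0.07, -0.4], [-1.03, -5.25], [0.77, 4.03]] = z @ [[0.06,0.26], [-0.18,-0.95], [0.0,-0.04]]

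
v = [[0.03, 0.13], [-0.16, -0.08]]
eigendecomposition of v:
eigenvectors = [[-0.26-0.62j, (-0.26+0.62j)], [0.74+0.00j, 0.74-0.00j]]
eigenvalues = [(-0.02+0.13j), (-0.02-0.13j)]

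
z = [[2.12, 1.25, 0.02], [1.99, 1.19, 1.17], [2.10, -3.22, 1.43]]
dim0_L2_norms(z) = [3.59, 3.65, 1.85]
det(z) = 10.93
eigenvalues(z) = [(3.14+0j), (0.8+1.69j), (0.8-1.69j)]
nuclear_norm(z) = 8.35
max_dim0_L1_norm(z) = 6.21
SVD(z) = [[-0.17, 0.67, 0.72], [-0.27, 0.67, -0.69], [-0.95, -0.31, 0.07]] @ diag([4.181425547170505, 3.3984908868075454, 0.7691814387749548]) @ [[-0.69,  0.6,  -0.4], [0.62,  0.78,  0.1], [0.37,  -0.18,  -0.91]]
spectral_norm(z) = 4.18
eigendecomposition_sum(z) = [[(2.68-0j), (0.78+0j), (0.57+0j)], [(2.21-0j), 0.65+0.00j, 0.47+0.00j], [(-0.87+0j), -0.25-0.00j, (-0.18+0j)]] + [[-0.28+0.28j,  (0.23-0.37j),  (-0.27-0.06j)],[-0.11-0.67j,  (0.27+0.69j),  0.35-0.32j],[1.48-0.42j,  (-1.48+0.79j),  (0.81+0.71j)]] + [[-0.28-0.28j, 0.23+0.37j, -0.27+0.06j],[(-0.11+0.67j), (0.27-0.69j), 0.35+0.32j],[1.48+0.42j, -1.48-0.79j, 0.81-0.71j]]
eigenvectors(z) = [[(0.75+0j), (0.2-0.11j), 0.20+0.11j],[(0.62+0j), (-0.04+0.39j), -0.04-0.39j],[-0.24+0.00j, -0.89+0.00j, -0.89-0.00j]]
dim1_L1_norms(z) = [3.39, 4.35, 6.75]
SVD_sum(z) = [[0.5, -0.44, 0.29], [0.78, -0.68, 0.45], [2.74, -2.38, 1.59]] + [[1.41, 1.78, 0.23],  [1.41, 1.78, 0.23],  [-0.66, -0.83, -0.11]] + [[0.21,-0.1,-0.5], [-0.2,0.09,0.48], [0.02,-0.01,-0.05]]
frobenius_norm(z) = 5.44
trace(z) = 4.74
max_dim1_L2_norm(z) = 4.1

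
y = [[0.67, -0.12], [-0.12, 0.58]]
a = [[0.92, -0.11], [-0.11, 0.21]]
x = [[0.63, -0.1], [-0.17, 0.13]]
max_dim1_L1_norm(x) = 0.73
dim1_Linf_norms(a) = [0.92, 0.21]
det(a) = 0.18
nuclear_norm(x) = 0.76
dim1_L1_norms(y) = [0.79, 0.7]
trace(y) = 1.25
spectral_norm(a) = 0.94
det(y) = 0.37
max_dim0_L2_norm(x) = 0.65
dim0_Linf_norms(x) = [0.63, 0.13]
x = y @ a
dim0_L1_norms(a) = [1.03, 0.32]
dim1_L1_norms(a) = [1.03, 0.32]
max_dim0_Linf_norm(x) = 0.63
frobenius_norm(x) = 0.67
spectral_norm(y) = 0.75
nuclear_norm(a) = 1.13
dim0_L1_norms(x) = [0.8, 0.23]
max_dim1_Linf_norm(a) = 0.92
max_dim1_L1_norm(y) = 0.79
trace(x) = 0.76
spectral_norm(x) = 0.67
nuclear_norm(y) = 1.25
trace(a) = 1.13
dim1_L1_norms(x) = [0.73, 0.3]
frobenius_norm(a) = 0.96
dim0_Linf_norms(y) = [0.67, 0.58]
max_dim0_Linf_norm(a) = 0.92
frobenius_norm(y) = 0.90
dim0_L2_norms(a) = [0.93, 0.24]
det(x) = 0.06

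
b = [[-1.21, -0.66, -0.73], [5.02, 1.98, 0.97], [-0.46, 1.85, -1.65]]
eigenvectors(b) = [[-0.25+0.24j,  (-0.25-0.24j),  (0.24+0j)], [0.77+0.00j,  (0.77-0j),  -0.43+0.00j], [(0.46-0.27j),  (0.46+0.27j),  (0.87+0j)]]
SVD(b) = [[-0.26, 0.07, 0.96], [0.96, 0.03, 0.26], [-0.01, 1.00, -0.07]] @ diag([5.679904249386201, 2.526848987414592, 0.45235153653597276]) @ [[0.91,  0.36,  0.2], [-0.15,  0.74,  -0.66], [0.39,  -0.57,  -0.73]]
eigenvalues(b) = [(0.91+1.26j), (0.91-1.26j), (-2.7+0j)]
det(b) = -6.49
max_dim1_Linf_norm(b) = 5.02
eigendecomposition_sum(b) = [[(-0.32+0.98j), -0.39+0.33j, (-0.11-0.1j)],[1.98-1.06j, 1.10+0.08j, 0.01+0.33j],[0.83-1.35j, 0.70-0.34j, 0.12+0.19j]] + [[-0.32-0.98j, -0.39-0.33j, -0.11+0.10j], [(1.98+1.06j), (1.1-0.08j), 0.01-0.33j], [0.83+1.35j, 0.70+0.34j, 0.12-0.19j]] + [[-0.57+0.00j, (0.12+0j), -0.51+0.00j], [(1.05-0j), -0.23-0.00j, (0.94-0j)], [-2.12+0.00j, 0.45+0.00j, -1.90+0.00j]]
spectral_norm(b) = 5.68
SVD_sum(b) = [[-1.35, -0.54, -0.3], [4.99, 1.98, 1.11], [-0.08, -0.03, -0.02]] + [[-0.03,0.13,-0.11], [-0.01,0.06,-0.06], [-0.37,1.86,-1.66]] + [[0.17,-0.25,-0.32],  [0.05,-0.07,-0.09],  [-0.01,0.02,0.02]]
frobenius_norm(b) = 6.23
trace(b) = -0.88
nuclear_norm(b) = 8.66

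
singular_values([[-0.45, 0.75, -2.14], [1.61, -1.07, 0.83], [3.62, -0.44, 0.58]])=[4.32, 2.1, 0.56]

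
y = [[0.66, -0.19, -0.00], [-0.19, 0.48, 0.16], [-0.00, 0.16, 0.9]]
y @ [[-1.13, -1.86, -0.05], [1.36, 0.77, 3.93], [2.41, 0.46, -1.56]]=[[-1.00, -1.37, -0.78], [1.25, 0.8, 1.65], [2.39, 0.54, -0.78]]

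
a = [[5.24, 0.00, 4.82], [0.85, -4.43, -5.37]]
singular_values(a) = [8.45, 5.34]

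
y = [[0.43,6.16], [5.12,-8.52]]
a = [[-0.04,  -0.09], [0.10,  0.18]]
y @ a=[[0.60, 1.07], [-1.06, -1.99]]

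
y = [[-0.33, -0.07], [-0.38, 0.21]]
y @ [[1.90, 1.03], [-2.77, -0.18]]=[[-0.43, -0.33], [-1.30, -0.43]]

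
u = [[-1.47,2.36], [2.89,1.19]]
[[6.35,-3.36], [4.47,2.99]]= u @ [[0.35, 1.29], [2.91, -0.62]]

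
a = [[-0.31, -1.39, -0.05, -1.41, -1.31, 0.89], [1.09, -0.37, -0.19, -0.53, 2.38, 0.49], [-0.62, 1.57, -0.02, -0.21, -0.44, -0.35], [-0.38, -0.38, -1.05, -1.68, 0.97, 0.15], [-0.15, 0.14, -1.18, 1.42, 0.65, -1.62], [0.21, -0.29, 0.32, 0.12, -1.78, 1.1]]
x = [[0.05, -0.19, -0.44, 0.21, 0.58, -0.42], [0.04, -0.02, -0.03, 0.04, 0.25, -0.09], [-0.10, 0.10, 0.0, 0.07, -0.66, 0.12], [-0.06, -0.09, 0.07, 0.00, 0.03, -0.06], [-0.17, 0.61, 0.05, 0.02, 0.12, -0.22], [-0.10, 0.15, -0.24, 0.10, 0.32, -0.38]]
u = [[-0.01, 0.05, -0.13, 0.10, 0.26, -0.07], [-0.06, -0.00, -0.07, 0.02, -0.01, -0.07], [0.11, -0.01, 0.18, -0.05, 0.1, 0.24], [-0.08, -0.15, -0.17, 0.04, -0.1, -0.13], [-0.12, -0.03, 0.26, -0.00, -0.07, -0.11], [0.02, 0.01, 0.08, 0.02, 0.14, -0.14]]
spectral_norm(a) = 3.83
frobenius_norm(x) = 1.47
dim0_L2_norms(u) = [0.19, 0.16, 0.4, 0.12, 0.33, 0.34]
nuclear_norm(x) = 2.57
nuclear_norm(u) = 1.36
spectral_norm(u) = 0.45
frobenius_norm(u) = 0.68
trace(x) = -0.23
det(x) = 0.00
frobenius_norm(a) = 5.79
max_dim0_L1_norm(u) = 0.89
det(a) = 3.60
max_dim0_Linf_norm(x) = 0.66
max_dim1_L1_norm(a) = 5.36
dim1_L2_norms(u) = [0.32, 0.12, 0.34, 0.29, 0.32, 0.22]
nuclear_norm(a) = 11.76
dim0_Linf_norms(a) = [1.09, 1.57, 1.18, 1.68, 2.38, 1.62]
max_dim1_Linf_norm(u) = 0.26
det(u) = 0.00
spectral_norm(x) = 1.19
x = u @ a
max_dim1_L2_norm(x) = 0.89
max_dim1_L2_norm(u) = 0.34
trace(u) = -0.00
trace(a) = -0.63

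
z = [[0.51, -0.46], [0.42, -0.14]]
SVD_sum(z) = [[0.56, -0.39], [0.35, -0.25]] + [[-0.05, -0.07], [0.07, 0.11]]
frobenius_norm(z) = 0.82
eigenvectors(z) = [[0.72+0.00j,(0.72-0j)], [0.51-0.47j,(0.51+0.47j)]]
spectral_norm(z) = 0.80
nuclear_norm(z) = 0.95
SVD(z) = [[-0.85, -0.53], [-0.53, 0.85]] @ diag([0.8029249747946214, 0.15169536858802396]) @ [[-0.82, 0.58], [0.58, 0.82]]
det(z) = 0.12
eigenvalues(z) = [(0.18+0.3j), (0.18-0.3j)]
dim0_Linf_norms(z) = [0.51, 0.46]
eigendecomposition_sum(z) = [[(0.26+0.05j), (-0.23+0.14j)], [(0.21-0.13j), (-0.07+0.25j)]] + [[0.26-0.05j, (-0.23-0.14j)], [0.21+0.13j, (-0.07-0.25j)]]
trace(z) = 0.37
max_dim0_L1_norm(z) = 0.93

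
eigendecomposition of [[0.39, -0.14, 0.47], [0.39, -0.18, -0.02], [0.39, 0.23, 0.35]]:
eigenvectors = [[(0.68+0j), -0.09-0.47j, (-0.09+0.47j)], [0.25+0.00j, -0.72+0.00j, (-0.72-0j)], [(0.69+0j), 0.15+0.47j, 0.15-0.47j]]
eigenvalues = [(0.82+0j), (-0.13+0.27j), (-0.13-0.27j)]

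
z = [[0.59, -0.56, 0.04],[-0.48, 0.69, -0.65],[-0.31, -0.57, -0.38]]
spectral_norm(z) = 1.28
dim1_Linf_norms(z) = [0.59, 0.69, 0.57]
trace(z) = 0.90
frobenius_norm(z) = 1.54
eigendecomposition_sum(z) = [[-0.04, -0.06, -0.1], [-0.12, -0.16, -0.28], [-0.23, -0.31, -0.53]] + [[0.25,0.20,-0.15], [0.07,0.06,-0.04], [-0.15,-0.12,0.09]] + [[0.38,-0.7,0.29],[-0.43,0.79,-0.33],[0.08,-0.15,0.06]]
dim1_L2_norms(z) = [0.81, 1.06, 0.75]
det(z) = -0.36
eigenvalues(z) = [-0.74, 0.4, 1.23]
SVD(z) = [[-0.59, 0.15, 0.8], [0.81, 0.19, 0.56], [-0.06, 0.97, -0.23]] @ diag([1.2783328129949638, 0.7645045758529885, 0.3729584061530518]) @ [[-0.56, 0.72, -0.41], [-0.40, -0.67, -0.63], [0.73, 0.19, -0.66]]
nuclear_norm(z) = 2.42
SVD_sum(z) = [[0.42,-0.54,0.31], [-0.58,0.74,-0.42], [0.05,-0.06,0.03]] + [[-0.05, -0.08, -0.07], [-0.06, -0.09, -0.09], [-0.29, -0.49, -0.47]] + [[0.22, 0.06, -0.2],  [0.15, 0.04, -0.14],  [-0.06, -0.02, 0.06]]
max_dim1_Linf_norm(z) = 0.69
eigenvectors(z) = [[0.17, 0.83, 0.66], [0.45, 0.24, -0.74], [0.87, -0.50, 0.14]]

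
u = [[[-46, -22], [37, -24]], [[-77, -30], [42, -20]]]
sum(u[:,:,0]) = -44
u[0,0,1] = -22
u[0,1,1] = -24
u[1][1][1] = -20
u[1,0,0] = -77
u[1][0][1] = -30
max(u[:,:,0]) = 42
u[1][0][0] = -77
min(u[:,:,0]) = -77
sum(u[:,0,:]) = -175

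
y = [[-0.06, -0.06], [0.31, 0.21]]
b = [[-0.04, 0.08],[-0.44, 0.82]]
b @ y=[[0.03, 0.02], [0.28, 0.20]]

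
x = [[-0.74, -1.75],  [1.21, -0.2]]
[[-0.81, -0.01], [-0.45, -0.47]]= x @ [[-0.28, -0.36], [0.58, 0.16]]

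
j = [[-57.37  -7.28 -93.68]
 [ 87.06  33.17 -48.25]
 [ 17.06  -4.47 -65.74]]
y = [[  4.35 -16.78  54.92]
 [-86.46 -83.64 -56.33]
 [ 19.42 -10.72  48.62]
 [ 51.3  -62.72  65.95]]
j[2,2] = -65.74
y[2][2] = 48.62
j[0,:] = [-57.37, -7.28, -93.68]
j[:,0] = [-57.37, 87.06, 17.06]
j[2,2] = -65.74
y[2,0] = 19.42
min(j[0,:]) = -93.68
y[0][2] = 54.92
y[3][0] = 51.3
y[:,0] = [4.35, -86.46, 19.42, 51.3]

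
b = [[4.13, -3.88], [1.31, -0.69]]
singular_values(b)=[5.84, 0.38]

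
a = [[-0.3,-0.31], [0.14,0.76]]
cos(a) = [[0.98, 0.07], [-0.03, 0.74]]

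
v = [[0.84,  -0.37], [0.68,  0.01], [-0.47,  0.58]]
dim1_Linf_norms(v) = [0.84, 0.68, 0.58]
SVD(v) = [[-0.71, -0.07], [-0.47, -0.69], [0.52, -0.72]] @ diag([1.2912622792678696, 0.4415220562326939]) @ [[-0.9, 0.43], [-0.43, -0.9]]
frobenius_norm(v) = 1.36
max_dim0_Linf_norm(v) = 0.84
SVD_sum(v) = [[0.83, -0.40], [0.55, -0.26], [-0.61, 0.29]] + [[0.01, 0.03], [0.13, 0.27], [0.14, 0.29]]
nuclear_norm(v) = 1.73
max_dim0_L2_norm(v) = 1.18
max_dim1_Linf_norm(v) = 0.84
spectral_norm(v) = 1.29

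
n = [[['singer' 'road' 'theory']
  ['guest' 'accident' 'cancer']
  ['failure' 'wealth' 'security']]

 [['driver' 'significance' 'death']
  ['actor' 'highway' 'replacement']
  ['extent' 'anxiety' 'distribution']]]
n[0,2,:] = ['failure', 'wealth', 'security']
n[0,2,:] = ['failure', 'wealth', 'security']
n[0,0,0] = 'singer'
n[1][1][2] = 'replacement'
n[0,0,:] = ['singer', 'road', 'theory']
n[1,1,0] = 'actor'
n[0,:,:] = [['singer', 'road', 'theory'], ['guest', 'accident', 'cancer'], ['failure', 'wealth', 'security']]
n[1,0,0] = 'driver'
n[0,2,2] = 'security'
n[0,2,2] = 'security'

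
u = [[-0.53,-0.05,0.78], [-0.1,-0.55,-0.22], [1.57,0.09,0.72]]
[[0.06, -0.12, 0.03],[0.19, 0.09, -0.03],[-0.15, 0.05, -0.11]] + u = [[-0.47, -0.17, 0.81], [0.09, -0.46, -0.25], [1.42, 0.14, 0.61]]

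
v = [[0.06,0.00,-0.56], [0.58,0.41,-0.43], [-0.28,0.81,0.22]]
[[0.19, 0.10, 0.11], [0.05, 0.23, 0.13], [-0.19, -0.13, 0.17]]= v@[[-0.06, 0.30, -0.10], [-0.16, -0.01, 0.23], [-0.34, -0.15, -0.21]]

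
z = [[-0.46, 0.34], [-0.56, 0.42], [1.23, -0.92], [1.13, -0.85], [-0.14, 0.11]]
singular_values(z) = [2.28, 0.01]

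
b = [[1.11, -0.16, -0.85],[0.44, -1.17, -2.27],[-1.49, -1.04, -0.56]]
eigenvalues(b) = [1.83, 0.13, -2.58]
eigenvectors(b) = [[-0.59, -0.32, 0.16],[-0.54, 0.8, 0.82],[0.60, -0.52, 0.54]]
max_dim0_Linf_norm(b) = 2.27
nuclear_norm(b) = 4.99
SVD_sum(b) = [[0.11, -0.46, -0.82],[0.3, -1.26, -2.24],[0.10, -0.40, -0.71]] + [[0.97, 0.37, -0.08], [0.15, 0.06, -0.01], [-1.6, -0.6, 0.12]] + [[0.03,-0.07,0.04], [-0.02,0.04,-0.02], [0.02,-0.04,0.02]]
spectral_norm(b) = 2.87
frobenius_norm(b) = 3.51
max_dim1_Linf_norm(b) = 2.27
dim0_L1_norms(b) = [3.04, 2.37, 3.68]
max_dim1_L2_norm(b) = 2.59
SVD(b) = [[-0.33, 0.52, 0.79], [-0.90, 0.08, -0.43], [-0.28, -0.85, 0.44]] @ diag([2.87140175594572, 2.0137216640597195, 0.10429293191963314]) @ [[-0.12, 0.49, 0.86],[0.93, 0.35, -0.07],[0.34, -0.80, 0.50]]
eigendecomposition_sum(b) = [[1.17, 0.12, -0.53], [1.08, 0.11, -0.49], [-1.2, -0.12, 0.55]] + [[0.04, -0.02, 0.02], [-0.10, 0.05, -0.05], [0.07, -0.03, 0.03]] + [[-0.11,-0.26,-0.34], [-0.54,-1.34,-1.73], [-0.35,-0.88,-1.14]]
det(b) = -0.60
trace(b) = -0.62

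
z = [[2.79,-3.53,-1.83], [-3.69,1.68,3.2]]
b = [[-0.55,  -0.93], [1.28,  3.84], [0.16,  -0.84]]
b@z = [[1.9, 0.38, -1.97], [-10.60, 1.93, 9.95], [3.55, -1.98, -2.98]]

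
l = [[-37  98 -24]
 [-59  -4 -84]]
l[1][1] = -4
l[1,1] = -4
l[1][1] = -4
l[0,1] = 98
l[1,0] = -59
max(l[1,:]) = -4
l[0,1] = 98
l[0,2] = -24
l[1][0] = -59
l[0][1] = 98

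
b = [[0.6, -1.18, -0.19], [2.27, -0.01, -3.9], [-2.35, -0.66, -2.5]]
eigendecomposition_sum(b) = [[(0.45+0.93j), -0.48+0.14j, 0.29-0.38j], [(1.59-1.02j), 0.35+0.84j, (-0.76-0.44j)], [-0.65-0.05j, (0.08-0.3j), (0.11+0.28j)]] + [[(0.45-0.93j), -0.48-0.14j, 0.29+0.38j], [1.59+1.02j, 0.35-0.84j, -0.76+0.44j], [(-0.65+0.05j), (0.08+0.3j), 0.11-0.28j]] + [[-0.30-0.00j,-0.23-0.00j,(-0.77+0j)],[(-0.92-0j),-0.71-0.00j,(-2.39+0j)],[-1.05-0.00j,-0.82-0.00j,(-2.73+0j)]]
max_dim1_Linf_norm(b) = 3.9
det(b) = -18.75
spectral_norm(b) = 4.74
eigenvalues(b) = [(0.91+2.04j), (0.91-2.04j), (-3.74+0j)]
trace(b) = -1.91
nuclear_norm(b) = 9.19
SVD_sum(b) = [[0.11, -0.03, -0.41], [1.11, -0.34, -4.18], [0.47, -0.15, -1.8]] + [[0.34, 0.05, 0.09], [1.18, 0.18, 0.3], [-2.83, -0.43, -0.71]] + [[0.15, -1.20, 0.14], [-0.02, 0.15, -0.02], [0.01, -0.08, 0.01]]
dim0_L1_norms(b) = [5.22, 1.85, 6.59]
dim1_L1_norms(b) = [1.97, 6.18, 5.51]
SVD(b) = [[-0.09, 0.11, 0.99], [-0.92, 0.38, -0.13], [-0.39, -0.92, 0.07]] @ diag([4.7403694249778425, 3.2219869723242454, 1.2277205157966853]) @ [[-0.25, 0.08, 0.96], [0.96, 0.15, 0.24], [0.12, -0.99, 0.11]]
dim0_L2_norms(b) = [3.32, 1.35, 4.64]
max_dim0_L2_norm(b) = 4.64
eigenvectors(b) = [[0.05-0.46j, 0.05+0.46j, 0.21+0.00j], [(-0.84+0j), -0.84-0.00j, 0.64+0.00j], [0.23+0.18j, 0.23-0.18j, (0.74+0j)]]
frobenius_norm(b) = 5.86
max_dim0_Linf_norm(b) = 3.9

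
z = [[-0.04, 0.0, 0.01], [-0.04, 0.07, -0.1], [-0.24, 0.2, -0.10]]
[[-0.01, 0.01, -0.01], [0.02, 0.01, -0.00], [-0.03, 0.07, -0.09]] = z @ [[0.29, -0.22, 0.23], [0.03, 0.1, -0.29], [-0.29, 0.04, -0.25]]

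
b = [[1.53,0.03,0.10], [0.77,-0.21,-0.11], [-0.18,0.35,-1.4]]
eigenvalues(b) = [1.54, -0.27, -1.35]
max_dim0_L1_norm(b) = 2.48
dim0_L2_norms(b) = [1.72, 0.41, 1.41]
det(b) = 0.56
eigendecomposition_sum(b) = [[1.53, 0.04, 0.05], [0.67, 0.02, 0.02], [-0.01, -0.00, -0.00]] + [[-0.00, 0.01, -0.0],[0.12, -0.28, 0.04],[0.04, -0.09, 0.01]] + [[0.01, -0.02, 0.05],  [-0.02, 0.05, -0.17],  [-0.21, 0.44, -1.41]]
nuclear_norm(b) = 3.39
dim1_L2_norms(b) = [1.53, 0.81, 1.45]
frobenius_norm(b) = 2.26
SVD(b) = [[-0.84, -0.3, 0.46],[-0.41, -0.22, -0.89],[0.37, -0.93, 0.07]] @ diag([1.7590236941400712, 1.4033095060498977, 0.22881886653816158]) @ [[-0.94,0.11,-0.32], [-0.33,-0.20,0.92], [0.03,0.97,0.23]]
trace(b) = -0.08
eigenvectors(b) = [[0.92, 0.03, -0.04], [0.40, -0.95, 0.12], [-0.01, -0.3, 0.99]]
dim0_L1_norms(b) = [2.48, 0.59, 1.61]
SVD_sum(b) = [[1.39,-0.16,0.47], [0.67,-0.08,0.23], [-0.61,0.07,-0.21]] + [[0.14, 0.09, -0.39],[0.10, 0.06, -0.29],[0.43, 0.27, -1.20]] + [[0.0,0.10,0.02],[-0.01,-0.2,-0.05],[0.0,0.01,0.00]]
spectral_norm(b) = 1.76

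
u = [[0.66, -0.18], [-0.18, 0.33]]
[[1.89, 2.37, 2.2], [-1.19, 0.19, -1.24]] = u@[[2.21, 4.41, 2.71], [-2.4, 2.98, -2.28]]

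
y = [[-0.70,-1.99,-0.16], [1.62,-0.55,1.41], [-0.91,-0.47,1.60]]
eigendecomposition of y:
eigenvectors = [[(0.02-0.68j), (0.02+0.68j), (-0.32+0j)], [(-0.7+0j), -0.70-0.00j, 0.32+0.00j], [0.06-0.22j, (0.06+0.22j), 0.89+0.00j]]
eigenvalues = [(-0.7+2.02j), (-0.7-2.02j), (1.76+0j)]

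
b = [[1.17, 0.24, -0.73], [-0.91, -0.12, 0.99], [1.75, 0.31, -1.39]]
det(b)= 0.001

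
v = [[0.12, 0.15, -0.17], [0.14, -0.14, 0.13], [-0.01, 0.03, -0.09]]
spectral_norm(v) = 0.31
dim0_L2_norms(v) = [0.18, 0.21, 0.23]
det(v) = 0.00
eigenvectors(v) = [[-0.92,-0.45,-0.07], [-0.4,0.87,0.78], [-0.01,-0.2,0.62]]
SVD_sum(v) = [[-0.00, 0.15, -0.17], [0.0, -0.13, 0.14], [-0.0, 0.06, -0.07]] + [[0.12, -0.01, -0.01], [0.14, -0.01, -0.01], [-0.01, 0.00, 0.00]] + [[0.0,  0.01,  0.01], [-0.0,  -0.01,  -0.01], [-0.00,  -0.03,  -0.03]]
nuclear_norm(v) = 0.53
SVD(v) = [[0.73, -0.65, 0.19], [-0.62, -0.76, -0.21], [0.28, 0.04, -0.96]] @ diag([0.30849694443517167, 0.18509169147900037, 0.039632070594470874]) @ [[-0.00, 0.66, -0.75], [-1.0, 0.05, 0.05], [0.07, 0.75, 0.66]]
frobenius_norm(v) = 0.36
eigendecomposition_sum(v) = [[0.16,0.07,-0.07], [0.07,0.03,-0.03], [0.0,0.0,-0.00]] + [[-0.04, 0.08, -0.11],[0.07, -0.16, 0.21],[-0.02, 0.04, -0.05]] + [[-0.0, 0.0, 0.00], [0.00, -0.01, -0.05], [0.0, -0.01, -0.04]]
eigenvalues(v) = [0.18, -0.24, -0.05]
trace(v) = -0.11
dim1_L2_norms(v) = [0.26, 0.24, 0.1]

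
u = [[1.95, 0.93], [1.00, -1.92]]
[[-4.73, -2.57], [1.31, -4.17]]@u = [[-11.79,0.54],[-1.62,9.22]]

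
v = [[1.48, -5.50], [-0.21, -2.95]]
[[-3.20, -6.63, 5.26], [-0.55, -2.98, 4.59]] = v @ [[-1.16, -0.58, -1.76], [0.27, 1.05, -1.43]]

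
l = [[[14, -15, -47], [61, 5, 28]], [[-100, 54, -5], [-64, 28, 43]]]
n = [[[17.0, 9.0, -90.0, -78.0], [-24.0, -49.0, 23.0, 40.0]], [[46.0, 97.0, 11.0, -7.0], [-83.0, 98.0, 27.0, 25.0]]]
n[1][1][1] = 98.0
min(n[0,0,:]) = -90.0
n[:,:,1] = [[9.0, -49.0], [97.0, 98.0]]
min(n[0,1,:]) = -49.0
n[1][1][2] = 27.0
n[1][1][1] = 98.0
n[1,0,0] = 46.0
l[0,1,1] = 5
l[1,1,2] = 43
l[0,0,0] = 14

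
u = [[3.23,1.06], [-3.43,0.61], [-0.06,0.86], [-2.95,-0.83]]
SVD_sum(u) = [[3.31, 0.43],[-3.29, -0.43],[0.05, 0.01],[-3.01, -0.39]] + [[-0.08, 0.63], [-0.14, 1.04], [-0.11, 0.85], [0.06, -0.44]]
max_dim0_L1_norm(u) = 9.67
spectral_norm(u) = 5.60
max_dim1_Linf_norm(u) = 3.43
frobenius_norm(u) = 5.82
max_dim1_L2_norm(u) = 3.48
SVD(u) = [[-0.60, -0.40], [0.59, -0.67], [-0.01, -0.55], [0.54, 0.28]] @ diag([5.602874392308564, 1.5607365389497827]) @ [[-0.99, -0.13], [0.13, -0.99]]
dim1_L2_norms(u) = [3.4, 3.48, 0.86, 3.06]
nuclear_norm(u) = 7.16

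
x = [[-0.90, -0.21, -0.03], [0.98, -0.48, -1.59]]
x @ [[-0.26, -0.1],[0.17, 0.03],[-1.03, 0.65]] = [[0.23, 0.06], [1.30, -1.15]]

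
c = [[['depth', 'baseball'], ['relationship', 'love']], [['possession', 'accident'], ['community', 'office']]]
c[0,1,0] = 'relationship'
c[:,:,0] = [['depth', 'relationship'], ['possession', 'community']]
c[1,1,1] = 'office'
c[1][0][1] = 'accident'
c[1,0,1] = 'accident'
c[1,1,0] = 'community'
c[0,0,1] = 'baseball'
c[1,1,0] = 'community'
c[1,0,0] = 'possession'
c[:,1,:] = [['relationship', 'love'], ['community', 'office']]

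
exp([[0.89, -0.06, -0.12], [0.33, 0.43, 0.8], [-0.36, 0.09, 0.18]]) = [[2.46, -0.13, -0.25], [0.41, 1.57, 1.07], [-0.61, 0.14, 1.28]]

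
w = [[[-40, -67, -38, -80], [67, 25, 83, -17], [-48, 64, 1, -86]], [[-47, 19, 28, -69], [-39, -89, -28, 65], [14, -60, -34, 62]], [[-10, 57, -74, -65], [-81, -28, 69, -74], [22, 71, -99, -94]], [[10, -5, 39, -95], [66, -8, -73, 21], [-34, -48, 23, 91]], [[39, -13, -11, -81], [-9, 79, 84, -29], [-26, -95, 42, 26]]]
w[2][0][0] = -10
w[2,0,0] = -10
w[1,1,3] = 65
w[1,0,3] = -69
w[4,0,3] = -81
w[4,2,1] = -95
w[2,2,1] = 71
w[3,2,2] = 23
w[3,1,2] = -73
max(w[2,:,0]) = 22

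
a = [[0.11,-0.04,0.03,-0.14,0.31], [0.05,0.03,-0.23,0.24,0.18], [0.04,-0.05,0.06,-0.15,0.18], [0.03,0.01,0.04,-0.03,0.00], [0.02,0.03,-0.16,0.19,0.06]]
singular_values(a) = [0.47, 0.43, 0.04, 0.0, 0.0]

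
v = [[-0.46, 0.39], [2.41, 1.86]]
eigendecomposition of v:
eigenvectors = [[-0.74, -0.14], [0.67, -0.99]]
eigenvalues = [-0.81, 2.21]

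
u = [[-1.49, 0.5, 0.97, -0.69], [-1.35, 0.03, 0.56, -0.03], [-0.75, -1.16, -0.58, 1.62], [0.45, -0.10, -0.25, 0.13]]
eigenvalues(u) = [(-0.95+1.54j), (-0.95-1.54j), (-0+0j), (-0-0j)]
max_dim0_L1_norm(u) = 4.04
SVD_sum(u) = [[-1.14, 0.69, 0.98, -0.96], [-0.66, 0.41, 0.57, -0.56], [0.65, -0.39, -0.55, 0.54], [0.3, -0.18, -0.25, 0.25]] + [[-0.35,-0.19,-0.01,0.27], [-0.69,-0.38,-0.01,0.53], [-1.40,-0.77,-0.03,1.08], [0.15,0.08,0.00,-0.12]] + [[0.0, -0.0, 0.0, -0.00], [-0.00, 0.0, -0.00, 0.0], [0.0, -0.0, 0.0, -0.0], [0.00, -0.00, 0.00, -0.0]] + [[-0.0, 0.0, -0.00, -0.0], [0.00, -0.00, 0.0, 0.0], [-0.00, 0.00, -0.00, -0.00], [0.0, -0.0, 0.00, 0.0]]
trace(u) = -1.91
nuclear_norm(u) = 4.73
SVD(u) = [[-0.76, -0.22, 0.45, 0.41], [-0.44, -0.43, -0.29, -0.73], [0.43, -0.87, 0.12, 0.20], [0.20, 0.1, 0.84, -0.50]] @ diag([2.5144473306728945, 2.205295022613171, 0.004527004858659655, 0.002826789086398736]) @ [[0.60, -0.36, -0.51, 0.50],[0.73, 0.4, 0.01, -0.56],[0.03, -0.83, 0.09, -0.55],[-0.34, 0.14, -0.86, -0.36]]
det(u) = 0.00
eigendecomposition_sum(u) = [[-0.75+0.30j, 0.25+0.42j, (0.48+0.2j), (-0.34-0.6j)],[(-0.68-0.08j), 0.02+0.42j, (0.28+0.35j), (-0.02-0.58j)],[-0.38-1.01j, (-0.58+0.32j), -0.29+0.65j, (0.81-0.44j)],[(0.22-0.04j), -0.05-0.13j, -0.13-0.08j, (0.07+0.18j)]] + [[(-0.75-0.3j), (0.25-0.42j), (0.48-0.2j), -0.34+0.60j], [-0.68+0.08j, 0.02-0.42j, (0.28-0.35j), (-0.02+0.58j)], [(-0.38+1.01j), (-0.58-0.32j), (-0.29-0.65j), (0.81+0.44j)], [(0.22+0.04j), (-0.05+0.13j), -0.13+0.08j, 0.07-0.18j]] + [[0j,(-0-0j),0j,(-0+0j)], [0.00-0.00j,(-0+0j),-0j,0.00+0.00j], [0j,(-0-0j),0.00+0.00j,(-0+0j)], [0j,-0.00-0.00j,0j,(-0+0j)]] + [[-0j, -0.00+0.00j, 0.00-0.00j, (-0-0j)],[0.00+0.00j, -0.00-0.00j, 0.00+0.00j, 0.00-0.00j],[0.00-0.00j, -0.00+0.00j, 0.00-0.00j, -0.00-0.00j],[-0j, (-0+0j), 0.00-0.00j, (-0-0j)]]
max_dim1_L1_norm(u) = 4.11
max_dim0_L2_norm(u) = 2.19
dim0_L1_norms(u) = [4.04, 1.79, 2.36, 2.47]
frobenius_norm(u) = 3.34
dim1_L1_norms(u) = [3.65, 1.97, 4.11, 0.93]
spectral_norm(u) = 2.51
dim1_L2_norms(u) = [1.97, 1.46, 2.21, 0.54]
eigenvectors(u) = [[0.01+0.53j, 0.01-0.53j, (0.29-0j), 0.29+0.00j], [(-0.2+0.4j), (-0.2-0.4j), -0.10-0.44j, -0.10+0.44j], [(-0.71+0j), -0.71-0.00j, 0.72+0.00j, (0.72-0j)], [0.02-0.15j, (0.02+0.15j), (0.31-0.31j), 0.31+0.31j]]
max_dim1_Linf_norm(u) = 1.62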